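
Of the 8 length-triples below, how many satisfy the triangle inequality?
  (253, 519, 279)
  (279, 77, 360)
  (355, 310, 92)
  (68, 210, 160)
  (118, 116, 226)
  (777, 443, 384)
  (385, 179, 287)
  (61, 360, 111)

6

(253,279,519): 253+279 > 519 → valid
(77,279,360): 77+279 ≤ 360 → not valid
(92,310,355): 92+310 > 355 → valid
(68,160,210): 68+160 > 210 → valid
(116,118,226): 116+118 > 226 → valid
(384,443,777): 384+443 > 777 → valid
(179,287,385): 179+287 > 385 → valid
(61,111,360): 61+111 ≤ 360 → not valid
6 of the 8 triples form a triangle.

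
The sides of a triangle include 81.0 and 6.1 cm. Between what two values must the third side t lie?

By the triangle inequality, t must be less than 81.0 + 6.1 = 87.1 and greater than |81.0 − 6.1| = 74.9.

74.9 < t < 87.1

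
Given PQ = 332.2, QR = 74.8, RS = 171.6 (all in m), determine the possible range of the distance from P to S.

85.8 ≤ PS ≤ 578.6 m

The maximum is all hops collinear in one direction: 332.2 + 74.8 + 171.6 = 578.6.
The longest hop is 332.2; the others sum to 246.4. Folding the others back against it leaves at least 332.2 − 246.4 = 85.8.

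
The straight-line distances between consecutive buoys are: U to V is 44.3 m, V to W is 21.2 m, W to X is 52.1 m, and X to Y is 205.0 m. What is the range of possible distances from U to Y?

The maximum is all hops collinear in one direction: 44.3 + 21.2 + 52.1 + 205.0 = 322.6.
The longest hop is 205.0; the others sum to 117.6. Folding the others back against it leaves at least 205.0 − 117.6 = 87.4.

87.4 ≤ UY ≤ 322.6 m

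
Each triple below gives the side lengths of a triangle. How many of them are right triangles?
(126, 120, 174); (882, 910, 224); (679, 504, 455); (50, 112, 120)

(126,120,174): 120²+126² = 30276 = 174² → right
(882,910,224): 224²+882² = 828100 = 910² → right
(679,504,455): 455²+504² = 461041 = 679² → right
(50,112,120): 50²+112² = 15044 > 14400 = 120² → acute
3 of the 4 are right.

3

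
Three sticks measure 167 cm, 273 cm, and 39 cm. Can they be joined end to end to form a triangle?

The longest side is 273, but the other two sum to only 206.
206 < 273, so the triangle inequality fails.

No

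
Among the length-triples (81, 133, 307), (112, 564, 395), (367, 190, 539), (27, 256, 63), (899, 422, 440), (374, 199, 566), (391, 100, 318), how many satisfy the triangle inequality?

3

(81,133,307): 81+133 ≤ 307 → not valid
(112,395,564): 112+395 ≤ 564 → not valid
(190,367,539): 190+367 > 539 → valid
(27,63,256): 27+63 ≤ 256 → not valid
(422,440,899): 422+440 ≤ 899 → not valid
(199,374,566): 199+374 > 566 → valid
(100,318,391): 100+318 > 391 → valid
3 of the 7 triples form a triangle.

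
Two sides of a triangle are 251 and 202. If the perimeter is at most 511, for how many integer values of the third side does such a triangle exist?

Triangle inequality: 49 < x < 453. Perimeter ≤ 511 gives x ≤ 511 − 251 − 202 = 58.
So 49 < x ≤ 58; integers 50 through 58: 9 values.

9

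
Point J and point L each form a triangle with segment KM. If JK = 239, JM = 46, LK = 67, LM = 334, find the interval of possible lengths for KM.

From triangle JKM: |239 − 46| < KM < 239 + 46, i.e. 193 < KM < 285.
From triangle LKM: 267 < KM < 401.
Both must hold, so KM lies in the intersection.

267 < KM < 285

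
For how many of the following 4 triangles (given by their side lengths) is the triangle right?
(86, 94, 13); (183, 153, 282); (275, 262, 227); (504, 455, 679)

(86,94,13): 13²+86² = 7565 < 8836 = 94² → obtuse
(183,153,282): 153²+183² = 56898 < 79524 = 282² → obtuse
(275,262,227): 227²+262² = 120173 > 75625 = 275² → acute
(504,455,679): 455²+504² = 461041 = 679² → right
1 of the 4 is right.

1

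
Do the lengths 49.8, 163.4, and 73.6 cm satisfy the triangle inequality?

The longest side is 163.4, but the other two sum to only 123.4.
123.4 < 163.4, so the triangle inequality fails.

No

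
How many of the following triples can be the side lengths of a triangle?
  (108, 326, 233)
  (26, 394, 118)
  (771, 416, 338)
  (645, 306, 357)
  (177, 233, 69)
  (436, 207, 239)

(108,233,326): 108+233 > 326 → valid
(26,118,394): 26+118 ≤ 394 → not valid
(338,416,771): 338+416 ≤ 771 → not valid
(306,357,645): 306+357 > 645 → valid
(69,177,233): 69+177 > 233 → valid
(207,239,436): 207+239 > 436 → valid
4 of the 6 triples form a triangle.

4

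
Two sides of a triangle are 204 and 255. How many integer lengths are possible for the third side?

407

The third side lies in the open interval (51, 459).
Integers from 52 to 458 inclusive: 458 − 52 + 1 = 407.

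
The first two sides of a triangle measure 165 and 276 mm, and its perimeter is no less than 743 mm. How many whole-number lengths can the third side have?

Triangle inequality: 111 < x < 441. Perimeter ≥ 743 gives x ≥ 743 − 165 − 276 = 302.
So 302 ≤ x < 441; integers 302 through 440: 139 values.

139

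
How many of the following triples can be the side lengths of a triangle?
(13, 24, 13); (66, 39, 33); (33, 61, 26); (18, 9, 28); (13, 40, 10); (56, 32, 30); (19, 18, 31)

4

(13,13,24): 13+13 > 24 → valid
(33,39,66): 33+39 > 66 → valid
(26,33,61): 26+33 ≤ 61 → not valid
(9,18,28): 9+18 ≤ 28 → not valid
(10,13,40): 10+13 ≤ 40 → not valid
(30,32,56): 30+32 > 56 → valid
(18,19,31): 18+19 > 31 → valid
4 of the 7 triples form a triangle.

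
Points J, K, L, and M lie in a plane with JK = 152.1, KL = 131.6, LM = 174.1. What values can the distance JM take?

0 ≤ JM ≤ 457.8

The maximum is all hops collinear in one direction: 152.1 + 131.6 + 174.1 = 457.8.
The longest hop is 174.1; the others sum to 283.7. Since 174.1 ≤ 283.7, the path can fold back on itself completely, so the minimum distance is 0.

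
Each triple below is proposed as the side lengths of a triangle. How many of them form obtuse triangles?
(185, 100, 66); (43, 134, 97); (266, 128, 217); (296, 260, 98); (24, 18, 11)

4

(185,100,66): 66+100 ≤ 185, not a triangle
(43,134,97): 43²+97² = 11258 < 17956 = 134² → obtuse
(266,128,217): 128²+217² = 63473 < 70756 = 266² → obtuse
(296,260,98): 98²+260² = 77204 < 87616 = 296² → obtuse
(24,18,11): 11²+18² = 445 < 576 = 24² → obtuse
4 of the 5 are obtuse.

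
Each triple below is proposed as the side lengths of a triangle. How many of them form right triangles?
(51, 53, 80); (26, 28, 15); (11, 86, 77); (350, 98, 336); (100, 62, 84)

(51,53,80): 51²+53² = 5410 < 6400 = 80² → obtuse
(26,28,15): 15²+26² = 901 > 784 = 28² → acute
(11,86,77): 11²+77² = 6050 < 7396 = 86² → obtuse
(350,98,336): 98²+336² = 122500 = 350² → right
(100,62,84): 62²+84² = 10900 > 10000 = 100² → acute
1 of the 5 is right.

1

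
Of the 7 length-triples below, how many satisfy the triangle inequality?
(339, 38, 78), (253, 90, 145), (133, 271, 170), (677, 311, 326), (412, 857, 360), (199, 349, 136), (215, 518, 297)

1

(38,78,339): 38+78 ≤ 339 → not valid
(90,145,253): 90+145 ≤ 253 → not valid
(133,170,271): 133+170 > 271 → valid
(311,326,677): 311+326 ≤ 677 → not valid
(360,412,857): 360+412 ≤ 857 → not valid
(136,199,349): 136+199 ≤ 349 → not valid
(215,297,518): 215+297 ≤ 518 → not valid
1 of the 7 triples forms a triangle.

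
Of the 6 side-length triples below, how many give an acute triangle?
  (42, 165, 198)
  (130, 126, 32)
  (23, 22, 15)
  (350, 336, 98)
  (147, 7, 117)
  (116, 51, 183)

1

(42,165,198): 42²+165² = 28989 < 39204 = 198² → obtuse
(130,126,32): 32²+126² = 16900 = 130² → right
(23,22,15): 15²+22² = 709 > 529 = 23² → acute
(350,336,98): 98²+336² = 122500 = 350² → right
(147,7,117): 7+117 ≤ 147, not a triangle
(116,51,183): 51+116 ≤ 183, not a triangle
1 of the 6 is acute.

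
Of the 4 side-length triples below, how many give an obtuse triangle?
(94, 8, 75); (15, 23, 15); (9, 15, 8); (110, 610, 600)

2

(94,8,75): 8+75 ≤ 94, not a triangle
(15,23,15): 15²+15² = 450 < 529 = 23² → obtuse
(9,15,8): 8²+9² = 145 < 225 = 15² → obtuse
(110,610,600): 110²+600² = 372100 = 610² → right
2 of the 4 are obtuse.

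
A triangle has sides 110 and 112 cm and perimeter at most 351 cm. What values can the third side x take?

Triangle inequality alone gives 2 < x < 222.
The perimeter condition gives x ≤ 351 − 110 − 112 = 129.
Intersecting the two: 2 < x ≤ 129.

2 < x ≤ 129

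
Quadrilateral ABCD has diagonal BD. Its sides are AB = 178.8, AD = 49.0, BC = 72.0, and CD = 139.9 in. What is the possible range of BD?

129.8 < BD < 211.9

From triangle ABD: |178.8 − 49.0| < BD < 178.8 + 49.0, i.e. 129.8 < BD < 227.8.
From triangle CBD: 67.9 < BD < 211.9.
Both must hold, so BD lies in the intersection.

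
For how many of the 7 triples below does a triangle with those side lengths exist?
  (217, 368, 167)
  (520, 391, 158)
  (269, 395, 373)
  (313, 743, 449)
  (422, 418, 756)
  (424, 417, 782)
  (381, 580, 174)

(167,217,368): 167+217 > 368 → valid
(158,391,520): 158+391 > 520 → valid
(269,373,395): 269+373 > 395 → valid
(313,449,743): 313+449 > 743 → valid
(418,422,756): 418+422 > 756 → valid
(417,424,782): 417+424 > 782 → valid
(174,381,580): 174+381 ≤ 580 → not valid
6 of the 7 triples form a triangle.

6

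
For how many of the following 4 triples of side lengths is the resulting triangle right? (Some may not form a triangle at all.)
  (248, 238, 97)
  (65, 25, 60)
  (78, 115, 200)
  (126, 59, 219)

1

(248,238,97): 97²+238² = 66053 > 61504 = 248² → acute
(65,25,60): 25²+60² = 4225 = 65² → right
(78,115,200): 78+115 ≤ 200, not a triangle
(126,59,219): 59+126 ≤ 219, not a triangle
1 of the 4 is right.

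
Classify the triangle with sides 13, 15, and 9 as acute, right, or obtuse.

Compare the square of the longest side to the sum of squares of the other two: 9² + 13² = 250 > 225 = 15².

acute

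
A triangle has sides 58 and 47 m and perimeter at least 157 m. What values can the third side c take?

52 ≤ c < 105

Triangle inequality alone gives 11 < c < 105.
The perimeter condition gives c ≥ 157 − 58 − 47 = 52.
Intersecting the two: 52 ≤ c < 105.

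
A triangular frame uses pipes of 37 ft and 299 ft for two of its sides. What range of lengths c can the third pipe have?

By the triangle inequality, c must be less than 37 + 299 = 336 and greater than |37 − 299| = 262.

262 < c < 336 (ft)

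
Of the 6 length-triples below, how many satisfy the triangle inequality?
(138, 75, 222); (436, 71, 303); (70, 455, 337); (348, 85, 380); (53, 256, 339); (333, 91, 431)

(75,138,222): 75+138 ≤ 222 → not valid
(71,303,436): 71+303 ≤ 436 → not valid
(70,337,455): 70+337 ≤ 455 → not valid
(85,348,380): 85+348 > 380 → valid
(53,256,339): 53+256 ≤ 339 → not valid
(91,333,431): 91+333 ≤ 431 → not valid
1 of the 6 triples forms a triangle.

1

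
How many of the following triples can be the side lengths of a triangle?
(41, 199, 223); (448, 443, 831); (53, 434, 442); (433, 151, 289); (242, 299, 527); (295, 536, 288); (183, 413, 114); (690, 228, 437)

(41,199,223): 41+199 > 223 → valid
(443,448,831): 443+448 > 831 → valid
(53,434,442): 53+434 > 442 → valid
(151,289,433): 151+289 > 433 → valid
(242,299,527): 242+299 > 527 → valid
(288,295,536): 288+295 > 536 → valid
(114,183,413): 114+183 ≤ 413 → not valid
(228,437,690): 228+437 ≤ 690 → not valid
6 of the 8 triples form a triangle.

6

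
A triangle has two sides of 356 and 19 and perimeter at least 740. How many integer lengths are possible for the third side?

Triangle inequality: 337 < x < 375. Perimeter ≥ 740 gives x ≥ 740 − 356 − 19 = 365.
So 365 ≤ x < 375; integers 365 through 374: 10 values.

10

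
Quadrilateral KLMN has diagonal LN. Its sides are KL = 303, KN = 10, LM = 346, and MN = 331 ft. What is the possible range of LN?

293 < LN < 313

From triangle KLN: |303 − 10| < LN < 303 + 10, i.e. 293 < LN < 313.
From triangle MLN: 15 < LN < 677.
Both must hold, so LN lies in the intersection.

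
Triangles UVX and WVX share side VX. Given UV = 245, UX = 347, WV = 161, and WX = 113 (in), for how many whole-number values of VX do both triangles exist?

171

From triangle UVX: 102 < VX < 592.
From triangle WVX: 48 < VX < 274.
Intersection: 102 < VX < 274, so integers 103 through 273: 171 values.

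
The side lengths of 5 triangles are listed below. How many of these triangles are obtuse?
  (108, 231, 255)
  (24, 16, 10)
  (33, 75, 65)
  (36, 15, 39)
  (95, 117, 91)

2

(108,231,255): 108²+231² = 65025 = 255² → right
(24,16,10): 10²+16² = 356 < 576 = 24² → obtuse
(33,75,65): 33²+65² = 5314 < 5625 = 75² → obtuse
(36,15,39): 15²+36² = 1521 = 39² → right
(95,117,91): 91²+95² = 17306 > 13689 = 117² → acute
2 of the 5 are obtuse.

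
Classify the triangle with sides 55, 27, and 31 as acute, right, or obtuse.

Compare the square of the longest side to the sum of squares of the other two: 27² + 31² = 1690 < 3025 = 55².

obtuse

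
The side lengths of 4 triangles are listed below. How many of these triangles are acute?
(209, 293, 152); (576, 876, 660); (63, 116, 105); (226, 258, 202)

(209,293,152): 152²+209² = 66785 < 85849 = 293² → obtuse
(576,876,660): 576²+660² = 767376 = 876² → right
(63,116,105): 63²+105² = 14994 > 13456 = 116² → acute
(226,258,202): 202²+226² = 91880 > 66564 = 258² → acute
2 of the 4 are acute.

2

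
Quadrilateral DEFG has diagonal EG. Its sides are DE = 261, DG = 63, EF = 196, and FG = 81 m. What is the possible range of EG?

198 < EG < 277

From triangle DEG: |261 − 63| < EG < 261 + 63, i.e. 198 < EG < 324.
From triangle FEG: 115 < EG < 277.
Both must hold, so EG lies in the intersection.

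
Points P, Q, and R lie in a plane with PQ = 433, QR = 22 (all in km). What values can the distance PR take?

411 ≤ PR ≤ 455 km

By the triangle inequality, |433 − 22| ≤ PR ≤ 433 + 22.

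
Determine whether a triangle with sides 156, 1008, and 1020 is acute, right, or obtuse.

right

Compare the square of the longest side to the sum of squares of the other two: 156² + 1008² = 1040400 = 1020².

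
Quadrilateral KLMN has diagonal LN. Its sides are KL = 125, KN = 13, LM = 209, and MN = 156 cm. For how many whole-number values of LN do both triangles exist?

From triangle KLN: 112 < LN < 138.
From triangle MLN: 53 < LN < 365.
Intersection: 112 < LN < 138, so integers 113 through 137: 25 values.

25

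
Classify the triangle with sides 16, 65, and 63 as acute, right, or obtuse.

right

Compare the square of the longest side to the sum of squares of the other two: 16² + 63² = 4225 = 65².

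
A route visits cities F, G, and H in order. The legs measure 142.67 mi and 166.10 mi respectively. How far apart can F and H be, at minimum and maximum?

23.43 ≤ FH ≤ 308.77 mi

By the triangle inequality, |142.67 − 166.10| ≤ FH ≤ 142.67 + 166.10.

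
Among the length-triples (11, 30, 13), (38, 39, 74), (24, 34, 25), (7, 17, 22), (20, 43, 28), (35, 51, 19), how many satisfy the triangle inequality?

(11,13,30): 11+13 ≤ 30 → not valid
(38,39,74): 38+39 > 74 → valid
(24,25,34): 24+25 > 34 → valid
(7,17,22): 7+17 > 22 → valid
(20,28,43): 20+28 > 43 → valid
(19,35,51): 19+35 > 51 → valid
5 of the 6 triples form a triangle.

5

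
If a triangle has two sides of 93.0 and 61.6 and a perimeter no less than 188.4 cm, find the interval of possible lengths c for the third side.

Triangle inequality alone gives 31.4 < c < 154.6.
The perimeter condition gives c ≥ 188.4 − 93.0 − 61.6 = 33.8.
Intersecting the two: 33.8 ≤ c < 154.6.

33.8 ≤ c < 154.6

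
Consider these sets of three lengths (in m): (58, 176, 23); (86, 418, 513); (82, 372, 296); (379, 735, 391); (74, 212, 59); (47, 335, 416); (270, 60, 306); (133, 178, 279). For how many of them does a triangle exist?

4

(23,58,176): 23+58 ≤ 176 → not valid
(86,418,513): 86+418 ≤ 513 → not valid
(82,296,372): 82+296 > 372 → valid
(379,391,735): 379+391 > 735 → valid
(59,74,212): 59+74 ≤ 212 → not valid
(47,335,416): 47+335 ≤ 416 → not valid
(60,270,306): 60+270 > 306 → valid
(133,178,279): 133+178 > 279 → valid
4 of the 8 triples form a triangle.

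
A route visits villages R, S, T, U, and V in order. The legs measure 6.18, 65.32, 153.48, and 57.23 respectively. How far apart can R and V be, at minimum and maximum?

24.75 ≤ RV ≤ 282.21

The maximum is all hops collinear in one direction: 6.18 + 65.32 + 153.48 + 57.23 = 282.21.
The longest hop is 153.48; the others sum to 128.73. Folding the others back against it leaves at least 153.48 − 128.73 = 24.75.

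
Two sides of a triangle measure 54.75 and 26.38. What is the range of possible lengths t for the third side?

By the triangle inequality, t must be less than 54.75 + 26.38 = 81.13 and greater than |54.75 − 26.38| = 28.37.

28.37 < t < 81.13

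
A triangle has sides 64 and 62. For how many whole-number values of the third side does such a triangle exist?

The third side lies in the open interval (2, 126).
Integers from 3 to 125 inclusive: 125 − 3 + 1 = 123.

123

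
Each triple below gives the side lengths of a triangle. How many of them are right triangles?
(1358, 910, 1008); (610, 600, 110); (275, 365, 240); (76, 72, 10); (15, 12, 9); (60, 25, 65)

5

(1358,910,1008): 910²+1008² = 1844164 = 1358² → right
(610,600,110): 110²+600² = 372100 = 610² → right
(275,365,240): 240²+275² = 133225 = 365² → right
(76,72,10): 10²+72² = 5284 < 5776 = 76² → obtuse
(15,12,9): 9²+12² = 225 = 15² → right
(60,25,65): 25²+60² = 4225 = 65² → right
5 of the 6 are right.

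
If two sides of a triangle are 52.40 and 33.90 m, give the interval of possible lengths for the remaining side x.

18.50 < x < 86.30 (m)

By the triangle inequality, x must be less than 52.40 + 33.90 = 86.30 and greater than |52.40 − 33.90| = 18.50.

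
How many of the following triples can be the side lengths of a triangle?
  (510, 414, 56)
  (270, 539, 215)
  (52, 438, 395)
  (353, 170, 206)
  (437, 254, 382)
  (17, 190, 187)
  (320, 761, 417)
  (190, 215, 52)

(56,414,510): 56+414 ≤ 510 → not valid
(215,270,539): 215+270 ≤ 539 → not valid
(52,395,438): 52+395 > 438 → valid
(170,206,353): 170+206 > 353 → valid
(254,382,437): 254+382 > 437 → valid
(17,187,190): 17+187 > 190 → valid
(320,417,761): 320+417 ≤ 761 → not valid
(52,190,215): 52+190 > 215 → valid
5 of the 8 triples form a triangle.

5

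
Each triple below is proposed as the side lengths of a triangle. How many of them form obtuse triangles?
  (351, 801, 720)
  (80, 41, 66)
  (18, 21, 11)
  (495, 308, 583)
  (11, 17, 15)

(351,801,720): 351²+720² = 641601 = 801² → right
(80,41,66): 41²+66² = 6037 < 6400 = 80² → obtuse
(18,21,11): 11²+18² = 445 > 441 = 21² → acute
(495,308,583): 308²+495² = 339889 = 583² → right
(11,17,15): 11²+15² = 346 > 289 = 17² → acute
1 of the 5 is obtuse.

1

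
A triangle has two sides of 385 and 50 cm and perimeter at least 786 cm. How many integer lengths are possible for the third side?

Triangle inequality: 335 < x < 435. Perimeter ≥ 786 gives x ≥ 786 − 385 − 50 = 351.
So 351 ≤ x < 435; integers 351 through 434: 84 values.

84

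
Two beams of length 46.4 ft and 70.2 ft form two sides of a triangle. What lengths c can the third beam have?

23.8 < c < 116.6 (ft)

By the triangle inequality, c must be less than 46.4 + 70.2 = 116.6 and greater than |46.4 − 70.2| = 23.8.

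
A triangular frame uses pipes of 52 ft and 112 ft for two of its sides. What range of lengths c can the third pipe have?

By the triangle inequality, c must be less than 52 + 112 = 164 and greater than |52 − 112| = 60.

60 < c < 164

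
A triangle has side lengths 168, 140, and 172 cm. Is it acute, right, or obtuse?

Compare the square of the longest side to the sum of squares of the other two: 140² + 168² = 47824 > 29584 = 172².

acute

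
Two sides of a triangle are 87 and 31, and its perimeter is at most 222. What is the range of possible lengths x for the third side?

Triangle inequality alone gives 56 < x < 118.
The perimeter condition gives x ≤ 222 − 87 − 31 = 104.
Intersecting the two: 56 < x ≤ 104.

56 < x ≤ 104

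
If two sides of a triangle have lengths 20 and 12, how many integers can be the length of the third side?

The third side lies in the open interval (8, 32).
Integers from 9 to 31 inclusive: 31 − 9 + 1 = 23.

23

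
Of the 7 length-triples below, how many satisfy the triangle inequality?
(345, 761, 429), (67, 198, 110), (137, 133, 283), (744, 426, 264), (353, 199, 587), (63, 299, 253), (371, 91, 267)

2

(345,429,761): 345+429 > 761 → valid
(67,110,198): 67+110 ≤ 198 → not valid
(133,137,283): 133+137 ≤ 283 → not valid
(264,426,744): 264+426 ≤ 744 → not valid
(199,353,587): 199+353 ≤ 587 → not valid
(63,253,299): 63+253 > 299 → valid
(91,267,371): 91+267 ≤ 371 → not valid
2 of the 7 triples form a triangle.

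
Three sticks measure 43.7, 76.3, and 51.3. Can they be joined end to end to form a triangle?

The longest side is 76.3, and the other two sum to 95.0.
Since 95.0 > 76.3, the triangle inequality holds.

Yes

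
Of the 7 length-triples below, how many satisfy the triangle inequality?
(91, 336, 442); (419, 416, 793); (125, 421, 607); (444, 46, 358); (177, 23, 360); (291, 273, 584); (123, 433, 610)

(91,336,442): 91+336 ≤ 442 → not valid
(416,419,793): 416+419 > 793 → valid
(125,421,607): 125+421 ≤ 607 → not valid
(46,358,444): 46+358 ≤ 444 → not valid
(23,177,360): 23+177 ≤ 360 → not valid
(273,291,584): 273+291 ≤ 584 → not valid
(123,433,610): 123+433 ≤ 610 → not valid
1 of the 7 triples forms a triangle.

1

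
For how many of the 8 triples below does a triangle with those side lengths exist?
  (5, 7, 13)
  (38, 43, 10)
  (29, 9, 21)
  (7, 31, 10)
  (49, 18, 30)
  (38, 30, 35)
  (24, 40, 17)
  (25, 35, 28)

5

(5,7,13): 5+7 ≤ 13 → not valid
(10,38,43): 10+38 > 43 → valid
(9,21,29): 9+21 > 29 → valid
(7,10,31): 7+10 ≤ 31 → not valid
(18,30,49): 18+30 ≤ 49 → not valid
(30,35,38): 30+35 > 38 → valid
(17,24,40): 17+24 > 40 → valid
(25,28,35): 25+28 > 35 → valid
5 of the 8 triples form a triangle.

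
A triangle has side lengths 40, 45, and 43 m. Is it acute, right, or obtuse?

Compare the square of the longest side to the sum of squares of the other two: 40² + 43² = 3449 > 2025 = 45².

acute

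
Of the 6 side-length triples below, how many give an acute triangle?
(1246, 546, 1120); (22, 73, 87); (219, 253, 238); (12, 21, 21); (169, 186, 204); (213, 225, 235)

(1246,546,1120): 546²+1120² = 1552516 = 1246² → right
(22,73,87): 22²+73² = 5813 < 7569 = 87² → obtuse
(219,253,238): 219²+238² = 104605 > 64009 = 253² → acute
(12,21,21): 12²+21² = 585 > 441 = 21² → acute
(169,186,204): 169²+186² = 63157 > 41616 = 204² → acute
(213,225,235): 213²+225² = 95994 > 55225 = 235² → acute
4 of the 6 are acute.

4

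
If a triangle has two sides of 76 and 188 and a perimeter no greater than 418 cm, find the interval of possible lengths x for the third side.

112 < x ≤ 154

Triangle inequality alone gives 112 < x < 264.
The perimeter condition gives x ≤ 418 − 76 − 188 = 154.
Intersecting the two: 112 < x ≤ 154.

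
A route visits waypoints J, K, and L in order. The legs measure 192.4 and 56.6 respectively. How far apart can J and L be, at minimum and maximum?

By the triangle inequality, |192.4 − 56.6| ≤ JL ≤ 192.4 + 56.6.

135.8 ≤ JL ≤ 249.0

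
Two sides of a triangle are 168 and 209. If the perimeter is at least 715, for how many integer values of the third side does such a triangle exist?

39

Triangle inequality: 41 < x < 377. Perimeter ≥ 715 gives x ≥ 715 − 168 − 209 = 338.
So 338 ≤ x < 377; integers 338 through 376: 39 values.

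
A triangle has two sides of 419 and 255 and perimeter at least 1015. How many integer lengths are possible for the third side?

Triangle inequality: 164 < x < 674. Perimeter ≥ 1015 gives x ≥ 1015 − 419 − 255 = 341.
So 341 ≤ x < 674; integers 341 through 673: 333 values.

333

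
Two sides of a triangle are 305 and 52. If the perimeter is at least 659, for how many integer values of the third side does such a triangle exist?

Triangle inequality: 253 < x < 357. Perimeter ≥ 659 gives x ≥ 659 − 305 − 52 = 302.
So 302 ≤ x < 357; integers 302 through 356: 55 values.

55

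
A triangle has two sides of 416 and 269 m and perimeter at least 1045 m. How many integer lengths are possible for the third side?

Triangle inequality: 147 < x < 685. Perimeter ≥ 1045 gives x ≥ 1045 − 416 − 269 = 360.
So 360 ≤ x < 685; integers 360 through 684: 325 values.

325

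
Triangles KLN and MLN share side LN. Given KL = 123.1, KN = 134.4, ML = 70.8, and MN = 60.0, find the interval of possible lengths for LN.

11.3 < LN < 130.8

From triangle KLN: |123.1 − 134.4| < LN < 123.1 + 134.4, i.e. 11.3 < LN < 257.5.
From triangle MLN: 10.8 < LN < 130.8.
Both must hold, so LN lies in the intersection.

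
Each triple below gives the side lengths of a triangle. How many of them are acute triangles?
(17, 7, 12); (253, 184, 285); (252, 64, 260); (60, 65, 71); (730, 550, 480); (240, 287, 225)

3

(17,7,12): 7²+12² = 193 < 289 = 17² → obtuse
(253,184,285): 184²+253² = 97865 > 81225 = 285² → acute
(252,64,260): 64²+252² = 67600 = 260² → right
(60,65,71): 60²+65² = 7825 > 5041 = 71² → acute
(730,550,480): 480²+550² = 532900 = 730² → right
(240,287,225): 225²+240² = 108225 > 82369 = 287² → acute
3 of the 6 are acute.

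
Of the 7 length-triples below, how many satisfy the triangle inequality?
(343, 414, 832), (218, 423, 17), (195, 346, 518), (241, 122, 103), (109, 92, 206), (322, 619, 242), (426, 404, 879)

(343,414,832): 343+414 ≤ 832 → not valid
(17,218,423): 17+218 ≤ 423 → not valid
(195,346,518): 195+346 > 518 → valid
(103,122,241): 103+122 ≤ 241 → not valid
(92,109,206): 92+109 ≤ 206 → not valid
(242,322,619): 242+322 ≤ 619 → not valid
(404,426,879): 404+426 ≤ 879 → not valid
1 of the 7 triples forms a triangle.

1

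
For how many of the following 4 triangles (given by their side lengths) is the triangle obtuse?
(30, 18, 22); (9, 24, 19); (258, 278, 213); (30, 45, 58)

(30,18,22): 18²+22² = 808 < 900 = 30² → obtuse
(9,24,19): 9²+19² = 442 < 576 = 24² → obtuse
(258,278,213): 213²+258² = 111933 > 77284 = 278² → acute
(30,45,58): 30²+45² = 2925 < 3364 = 58² → obtuse
3 of the 4 are obtuse.

3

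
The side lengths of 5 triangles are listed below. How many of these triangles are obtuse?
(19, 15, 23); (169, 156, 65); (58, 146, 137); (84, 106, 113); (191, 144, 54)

1

(19,15,23): 15²+19² = 586 > 529 = 23² → acute
(169,156,65): 65²+156² = 28561 = 169² → right
(58,146,137): 58²+137² = 22133 > 21316 = 146² → acute
(84,106,113): 84²+106² = 18292 > 12769 = 113² → acute
(191,144,54): 54²+144² = 23652 < 36481 = 191² → obtuse
1 of the 5 is obtuse.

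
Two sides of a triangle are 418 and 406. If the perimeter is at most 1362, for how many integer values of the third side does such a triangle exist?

Triangle inequality: 12 < x < 824. Perimeter ≤ 1362 gives x ≤ 1362 − 418 − 406 = 538.
So 12 < x ≤ 538; integers 13 through 538: 526 values.

526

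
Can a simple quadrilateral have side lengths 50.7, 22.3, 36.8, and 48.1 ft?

Yes

A quadrilateral exists iff every side is shorter than the sum of the others — equivalently, the longest side is less than the sum of the rest.
Longest side 50.7 < 107.2 (sum of the remaining 3), so yes.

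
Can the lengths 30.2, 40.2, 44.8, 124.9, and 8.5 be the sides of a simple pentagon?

No

For a pentagon, each side must be shorter than the sum of the others.
Here the longest side is 124.9, but the remaining 4 sides sum to only 123.7.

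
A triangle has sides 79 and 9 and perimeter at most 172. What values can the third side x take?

Triangle inequality alone gives 70 < x < 88.
The perimeter condition gives x ≤ 172 − 79 − 9 = 84.
Intersecting the two: 70 < x ≤ 84.

70 < x ≤ 84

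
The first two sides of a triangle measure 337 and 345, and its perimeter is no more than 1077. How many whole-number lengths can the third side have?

Triangle inequality: 8 < x < 682. Perimeter ≤ 1077 gives x ≤ 1077 − 337 − 345 = 395.
So 8 < x ≤ 395; integers 9 through 395: 387 values.

387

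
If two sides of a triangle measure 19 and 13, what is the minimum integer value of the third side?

The third side must be strictly greater than |19 − 13| = 6.
The smallest integer above 6 is 7.

7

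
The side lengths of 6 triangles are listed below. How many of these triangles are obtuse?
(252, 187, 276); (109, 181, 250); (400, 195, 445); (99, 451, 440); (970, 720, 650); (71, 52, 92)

2

(252,187,276): 187²+252² = 98473 > 76176 = 276² → acute
(109,181,250): 109²+181² = 44642 < 62500 = 250² → obtuse
(400,195,445): 195²+400² = 198025 = 445² → right
(99,451,440): 99²+440² = 203401 = 451² → right
(970,720,650): 650²+720² = 940900 = 970² → right
(71,52,92): 52²+71² = 7745 < 8464 = 92² → obtuse
2 of the 6 are obtuse.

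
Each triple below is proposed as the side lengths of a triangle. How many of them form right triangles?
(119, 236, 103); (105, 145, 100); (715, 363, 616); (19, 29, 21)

2

(119,236,103): 103+119 ≤ 236, not a triangle
(105,145,100): 100²+105² = 21025 = 145² → right
(715,363,616): 363²+616² = 511225 = 715² → right
(19,29,21): 19²+21² = 802 < 841 = 29² → obtuse
2 of the 4 are right.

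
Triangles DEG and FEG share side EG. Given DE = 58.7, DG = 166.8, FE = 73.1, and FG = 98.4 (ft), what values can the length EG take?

From triangle DEG: |58.7 − 166.8| < EG < 58.7 + 166.8, i.e. 108.1 < EG < 225.5.
From triangle FEG: 25.3 < EG < 171.5.
Both must hold, so EG lies in the intersection.

108.1 < EG < 171.5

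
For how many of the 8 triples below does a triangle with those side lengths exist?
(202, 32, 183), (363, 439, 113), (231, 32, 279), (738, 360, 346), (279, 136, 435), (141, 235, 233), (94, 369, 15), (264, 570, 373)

4

(32,183,202): 32+183 > 202 → valid
(113,363,439): 113+363 > 439 → valid
(32,231,279): 32+231 ≤ 279 → not valid
(346,360,738): 346+360 ≤ 738 → not valid
(136,279,435): 136+279 ≤ 435 → not valid
(141,233,235): 141+233 > 235 → valid
(15,94,369): 15+94 ≤ 369 → not valid
(264,373,570): 264+373 > 570 → valid
4 of the 8 triples form a triangle.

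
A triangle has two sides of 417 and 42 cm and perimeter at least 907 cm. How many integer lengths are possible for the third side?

11

Triangle inequality: 375 < x < 459. Perimeter ≥ 907 gives x ≥ 907 − 417 − 42 = 448.
So 448 ≤ x < 459; integers 448 through 458: 11 values.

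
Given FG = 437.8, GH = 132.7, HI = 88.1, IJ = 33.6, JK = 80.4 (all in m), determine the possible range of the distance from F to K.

103.0 ≤ FK ≤ 772.6 m

The maximum is all hops collinear in one direction: 437.8 + 132.7 + 88.1 + 33.6 + 80.4 = 772.6.
The longest hop is 437.8; the others sum to 334.8. Folding the others back against it leaves at least 437.8 − 334.8 = 103.0.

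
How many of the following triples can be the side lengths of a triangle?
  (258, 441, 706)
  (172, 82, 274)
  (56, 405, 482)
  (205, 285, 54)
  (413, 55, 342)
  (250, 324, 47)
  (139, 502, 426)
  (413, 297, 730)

(258,441,706): 258+441 ≤ 706 → not valid
(82,172,274): 82+172 ≤ 274 → not valid
(56,405,482): 56+405 ≤ 482 → not valid
(54,205,285): 54+205 ≤ 285 → not valid
(55,342,413): 55+342 ≤ 413 → not valid
(47,250,324): 47+250 ≤ 324 → not valid
(139,426,502): 139+426 > 502 → valid
(297,413,730): 297+413 ≤ 730 → not valid
1 of the 8 triples forms a triangle.

1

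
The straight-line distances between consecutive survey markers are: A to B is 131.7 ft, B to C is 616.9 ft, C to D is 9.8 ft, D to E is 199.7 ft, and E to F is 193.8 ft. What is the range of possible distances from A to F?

The maximum is all hops collinear in one direction: 131.7 + 616.9 + 9.8 + 199.7 + 193.8 = 1151.9.
The longest hop is 616.9; the others sum to 535.0. Folding the others back against it leaves at least 616.9 − 535.0 = 81.9.

81.9 ≤ AF ≤ 1151.9 ft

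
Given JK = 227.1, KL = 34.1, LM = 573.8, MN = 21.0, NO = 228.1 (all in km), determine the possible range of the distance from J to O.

The maximum is all hops collinear in one direction: 227.1 + 34.1 + 573.8 + 21.0 + 228.1 = 1084.1.
The longest hop is 573.8; the others sum to 510.3. Folding the others back against it leaves at least 573.8 − 510.3 = 63.5.

63.5 ≤ JO ≤ 1084.1 km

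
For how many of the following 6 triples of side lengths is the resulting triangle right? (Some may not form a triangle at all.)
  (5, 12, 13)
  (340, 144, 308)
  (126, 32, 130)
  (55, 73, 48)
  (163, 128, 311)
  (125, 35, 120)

5

(5,12,13): 5²+12² = 169 = 13² → right
(340,144,308): 144²+308² = 115600 = 340² → right
(126,32,130): 32²+126² = 16900 = 130² → right
(55,73,48): 48²+55² = 5329 = 73² → right
(163,128,311): 128+163 ≤ 311, not a triangle
(125,35,120): 35²+120² = 15625 = 125² → right
5 of the 6 are right.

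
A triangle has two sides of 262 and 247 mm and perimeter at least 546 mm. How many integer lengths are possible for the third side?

Triangle inequality: 15 < x < 509. Perimeter ≥ 546 gives x ≥ 546 − 262 − 247 = 37.
So 37 ≤ x < 509; integers 37 through 508: 472 values.

472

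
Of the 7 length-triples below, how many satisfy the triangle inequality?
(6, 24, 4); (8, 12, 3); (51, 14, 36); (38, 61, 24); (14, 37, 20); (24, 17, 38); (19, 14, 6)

3

(4,6,24): 4+6 ≤ 24 → not valid
(3,8,12): 3+8 ≤ 12 → not valid
(14,36,51): 14+36 ≤ 51 → not valid
(24,38,61): 24+38 > 61 → valid
(14,20,37): 14+20 ≤ 37 → not valid
(17,24,38): 17+24 > 38 → valid
(6,14,19): 6+14 > 19 → valid
3 of the 7 triples form a triangle.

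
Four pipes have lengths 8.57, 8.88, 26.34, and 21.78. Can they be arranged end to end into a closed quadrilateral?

A quadrilateral exists iff every side is shorter than the sum of the others — equivalently, the longest side is less than the sum of the rest.
Longest side 26.34 < 39.23 (sum of the remaining 3), so yes.

Yes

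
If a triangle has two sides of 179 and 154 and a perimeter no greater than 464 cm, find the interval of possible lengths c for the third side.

25 < c ≤ 131

Triangle inequality alone gives 25 < c < 333.
The perimeter condition gives c ≤ 464 − 179 − 154 = 131.
Intersecting the two: 25 < c ≤ 131.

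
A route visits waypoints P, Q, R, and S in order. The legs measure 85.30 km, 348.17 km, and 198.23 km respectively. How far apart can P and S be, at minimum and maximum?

The maximum is all hops collinear in one direction: 85.30 + 348.17 + 198.23 = 631.70.
The longest hop is 348.17; the others sum to 283.53. Folding the others back against it leaves at least 348.17 − 283.53 = 64.64.

64.64 ≤ PS ≤ 631.70 km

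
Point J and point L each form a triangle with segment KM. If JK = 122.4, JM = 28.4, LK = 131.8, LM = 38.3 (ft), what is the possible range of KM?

From triangle JKM: |122.4 − 28.4| < KM < 122.4 + 28.4, i.e. 94.0 < KM < 150.8.
From triangle LKM: 93.5 < KM < 170.1.
Both must hold, so KM lies in the intersection.

94.0 < KM < 150.8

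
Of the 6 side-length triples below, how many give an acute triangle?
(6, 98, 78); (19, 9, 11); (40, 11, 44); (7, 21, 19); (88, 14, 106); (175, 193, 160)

(6,98,78): 6+78 ≤ 98, not a triangle
(19,9,11): 9²+11² = 202 < 361 = 19² → obtuse
(40,11,44): 11²+40² = 1721 < 1936 = 44² → obtuse
(7,21,19): 7²+19² = 410 < 441 = 21² → obtuse
(88,14,106): 14+88 ≤ 106, not a triangle
(175,193,160): 160²+175² = 56225 > 37249 = 193² → acute
1 of the 6 is acute.

1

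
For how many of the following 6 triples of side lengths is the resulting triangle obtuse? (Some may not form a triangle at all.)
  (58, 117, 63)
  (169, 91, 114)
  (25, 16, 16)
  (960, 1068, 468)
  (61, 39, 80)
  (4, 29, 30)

5

(58,117,63): 58²+63² = 7333 < 13689 = 117² → obtuse
(169,91,114): 91²+114² = 21277 < 28561 = 169² → obtuse
(25,16,16): 16²+16² = 512 < 625 = 25² → obtuse
(960,1068,468): 468²+960² = 1140624 = 1068² → right
(61,39,80): 39²+61² = 5242 < 6400 = 80² → obtuse
(4,29,30): 4²+29² = 857 < 900 = 30² → obtuse
5 of the 6 are obtuse.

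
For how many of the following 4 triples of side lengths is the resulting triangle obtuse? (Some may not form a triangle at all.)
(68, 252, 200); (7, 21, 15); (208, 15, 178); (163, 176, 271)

3

(68,252,200): 68²+200² = 44624 < 63504 = 252² → obtuse
(7,21,15): 7²+15² = 274 < 441 = 21² → obtuse
(208,15,178): 15+178 ≤ 208, not a triangle
(163,176,271): 163²+176² = 57545 < 73441 = 271² → obtuse
3 of the 4 are obtuse.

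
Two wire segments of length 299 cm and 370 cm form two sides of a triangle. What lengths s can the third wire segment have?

71 < s < 669 (cm)

By the triangle inequality, s must be less than 299 + 370 = 669 and greater than |299 − 370| = 71.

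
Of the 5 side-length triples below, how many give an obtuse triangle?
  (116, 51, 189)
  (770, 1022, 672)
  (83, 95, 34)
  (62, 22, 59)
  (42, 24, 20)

(116,51,189): 51+116 ≤ 189, not a triangle
(770,1022,672): 672²+770² = 1044484 = 1022² → right
(83,95,34): 34²+83² = 8045 < 9025 = 95² → obtuse
(62,22,59): 22²+59² = 3965 > 3844 = 62² → acute
(42,24,20): 20²+24² = 976 < 1764 = 42² → obtuse
2 of the 5 are obtuse.

2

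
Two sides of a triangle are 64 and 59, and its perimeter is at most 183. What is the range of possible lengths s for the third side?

5 < s ≤ 60

Triangle inequality alone gives 5 < s < 123.
The perimeter condition gives s ≤ 183 − 64 − 59 = 60.
Intersecting the two: 5 < s ≤ 60.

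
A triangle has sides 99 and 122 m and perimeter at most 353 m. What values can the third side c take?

23 < c ≤ 132

Triangle inequality alone gives 23 < c < 221.
The perimeter condition gives c ≤ 353 − 99 − 122 = 132.
Intersecting the two: 23 < c ≤ 132.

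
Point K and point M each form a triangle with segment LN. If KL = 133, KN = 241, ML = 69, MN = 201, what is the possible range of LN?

132 < LN < 270

From triangle KLN: |133 − 241| < LN < 133 + 241, i.e. 108 < LN < 374.
From triangle MLN: 132 < LN < 270.
Both must hold, so LN lies in the intersection.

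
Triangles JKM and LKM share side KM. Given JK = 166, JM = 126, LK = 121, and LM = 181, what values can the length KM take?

From triangle JKM: |166 − 126| < KM < 166 + 126, i.e. 40 < KM < 292.
From triangle LKM: 60 < KM < 302.
Both must hold, so KM lies in the intersection.

60 < KM < 292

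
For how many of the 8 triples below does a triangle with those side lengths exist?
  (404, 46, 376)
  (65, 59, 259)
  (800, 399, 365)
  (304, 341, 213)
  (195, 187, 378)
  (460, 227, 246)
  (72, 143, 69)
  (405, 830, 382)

4

(46,376,404): 46+376 > 404 → valid
(59,65,259): 59+65 ≤ 259 → not valid
(365,399,800): 365+399 ≤ 800 → not valid
(213,304,341): 213+304 > 341 → valid
(187,195,378): 187+195 > 378 → valid
(227,246,460): 227+246 > 460 → valid
(69,72,143): 69+72 ≤ 143 → not valid
(382,405,830): 382+405 ≤ 830 → not valid
4 of the 8 triples form a triangle.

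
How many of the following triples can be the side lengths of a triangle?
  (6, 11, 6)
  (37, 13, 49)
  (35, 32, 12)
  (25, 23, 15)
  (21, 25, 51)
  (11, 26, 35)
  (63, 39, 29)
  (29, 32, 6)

(6,6,11): 6+6 > 11 → valid
(13,37,49): 13+37 > 49 → valid
(12,32,35): 12+32 > 35 → valid
(15,23,25): 15+23 > 25 → valid
(21,25,51): 21+25 ≤ 51 → not valid
(11,26,35): 11+26 > 35 → valid
(29,39,63): 29+39 > 63 → valid
(6,29,32): 6+29 > 32 → valid
7 of the 8 triples form a triangle.

7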